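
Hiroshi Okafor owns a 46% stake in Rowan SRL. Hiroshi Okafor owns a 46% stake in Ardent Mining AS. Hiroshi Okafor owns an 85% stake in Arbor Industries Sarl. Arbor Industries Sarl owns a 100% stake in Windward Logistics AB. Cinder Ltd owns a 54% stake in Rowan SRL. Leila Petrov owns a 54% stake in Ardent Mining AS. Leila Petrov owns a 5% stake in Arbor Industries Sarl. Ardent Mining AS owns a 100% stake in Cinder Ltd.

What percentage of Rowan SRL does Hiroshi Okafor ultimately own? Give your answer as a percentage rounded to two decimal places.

Hiroshi reaches Rowan along 2 paths.
Via Ardent → Cinder: 46% × 100% × 54% = 24.84%.
Direct stake: 46% = 46%.
Total: 24.84% + 46% = 70.84%.

70.84%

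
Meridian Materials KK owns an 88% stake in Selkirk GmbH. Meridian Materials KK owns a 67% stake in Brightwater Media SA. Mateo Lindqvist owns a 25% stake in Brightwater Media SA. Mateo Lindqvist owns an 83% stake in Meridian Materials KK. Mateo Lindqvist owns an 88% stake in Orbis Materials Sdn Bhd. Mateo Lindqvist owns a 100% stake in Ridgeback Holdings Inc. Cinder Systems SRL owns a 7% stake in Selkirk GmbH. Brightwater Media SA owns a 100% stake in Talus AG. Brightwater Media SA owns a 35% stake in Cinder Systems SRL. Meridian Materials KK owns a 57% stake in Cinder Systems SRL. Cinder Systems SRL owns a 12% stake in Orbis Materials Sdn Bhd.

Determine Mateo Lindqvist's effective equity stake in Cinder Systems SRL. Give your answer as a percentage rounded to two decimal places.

Mateo reaches Cinder along 3 paths.
Via Meridian: 83% × 57% = 47.31%.
Via Meridian → Brightwater: 83% × 67% × 35% = 19.4635%.
Via Brightwater: 25% × 35% = 8.75%.
Total: 47.31% + 19.4635% + 8.75% = 75.5235%.
Rounded: 75.52%.

75.52%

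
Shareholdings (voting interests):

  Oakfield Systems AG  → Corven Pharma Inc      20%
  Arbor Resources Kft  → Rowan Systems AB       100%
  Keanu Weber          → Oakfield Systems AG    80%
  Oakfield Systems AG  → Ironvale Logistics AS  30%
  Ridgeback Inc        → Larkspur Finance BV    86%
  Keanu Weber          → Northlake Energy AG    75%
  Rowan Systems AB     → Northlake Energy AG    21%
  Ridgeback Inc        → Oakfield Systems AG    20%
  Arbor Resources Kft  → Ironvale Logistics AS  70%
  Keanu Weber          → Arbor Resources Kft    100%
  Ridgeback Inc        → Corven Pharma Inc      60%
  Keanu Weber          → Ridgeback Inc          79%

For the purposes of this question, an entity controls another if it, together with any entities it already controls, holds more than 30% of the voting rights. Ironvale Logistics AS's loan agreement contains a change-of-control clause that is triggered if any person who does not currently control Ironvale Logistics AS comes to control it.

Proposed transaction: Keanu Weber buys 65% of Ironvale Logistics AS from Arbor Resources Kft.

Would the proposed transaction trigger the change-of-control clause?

The purchase adds only to Keanu's holdings (Arbor's stake shrinks), so Keanu is the only person who could newly come to control Ironvale.
Keanu holds 79% of Ridgeback, so Keanu controls Ridgeback.
Ridgeback and Keanu together hold 20% + 80% = 100% of Oakfield, so Keanu controls Oakfield.
Keanu holds 100% of Arbor, so Keanu controls Arbor.
Oakfield and Arbor together hold 30% + 70% = 100% of Ironvale, so Keanu controls Ironvale.
So Keanu already controls Ironvale before the transaction.
After the purchase, Keanu holds 65% of Ironvale directly, and Arbor's stake falls to 5%.
Keanu controlled Ironvale already, so this is not a new person acquiring control; every other person's position is unchanged or reduced.
No new person acquires control, so the clause is not triggered.

No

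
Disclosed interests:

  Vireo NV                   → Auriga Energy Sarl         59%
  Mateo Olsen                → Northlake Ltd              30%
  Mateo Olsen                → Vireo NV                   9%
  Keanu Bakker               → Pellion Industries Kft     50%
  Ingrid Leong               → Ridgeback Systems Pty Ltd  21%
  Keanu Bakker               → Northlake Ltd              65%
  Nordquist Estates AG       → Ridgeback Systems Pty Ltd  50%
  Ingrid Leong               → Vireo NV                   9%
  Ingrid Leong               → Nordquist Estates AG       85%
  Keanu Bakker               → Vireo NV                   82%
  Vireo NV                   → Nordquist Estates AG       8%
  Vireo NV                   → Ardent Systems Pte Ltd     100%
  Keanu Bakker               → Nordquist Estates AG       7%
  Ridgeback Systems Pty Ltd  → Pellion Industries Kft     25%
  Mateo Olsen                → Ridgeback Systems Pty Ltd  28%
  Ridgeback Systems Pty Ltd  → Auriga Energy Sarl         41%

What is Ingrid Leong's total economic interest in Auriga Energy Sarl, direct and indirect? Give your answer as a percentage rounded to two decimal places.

31.49%

Ingrid reaches Auriga along 4 paths.
Via Nordquist → Ridgeback: 85% × 50% × 41% = 17.425%.
Via Vireo → Nordquist → Ridgeback: 9% × 8% × 50% × 41% = 0.1476%.
Via Ridgeback: 21% × 41% = 8.61%.
Via Vireo: 9% × 59% = 5.31%.
Total: 17.425% + 0.1476% + 8.61% + 5.31% = 31.4926%.
Rounded: 31.49%.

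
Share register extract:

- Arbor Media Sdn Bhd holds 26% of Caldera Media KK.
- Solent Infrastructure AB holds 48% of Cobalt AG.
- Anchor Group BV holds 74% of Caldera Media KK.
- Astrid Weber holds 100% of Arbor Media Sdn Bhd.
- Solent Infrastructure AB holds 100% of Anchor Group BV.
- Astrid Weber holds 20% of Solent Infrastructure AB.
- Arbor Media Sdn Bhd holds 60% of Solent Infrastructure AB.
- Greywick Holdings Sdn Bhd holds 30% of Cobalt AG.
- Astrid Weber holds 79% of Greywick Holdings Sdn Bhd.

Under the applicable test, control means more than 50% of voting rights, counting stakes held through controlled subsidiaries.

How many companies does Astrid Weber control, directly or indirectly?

Astrid holds 100% of Arbor, so Astrid controls Arbor.
Astrid and Arbor together hold 20% + 60% = 80% of Solent, so Astrid controls Solent.
Astrid holds 79% of Greywick, so Astrid controls Greywick.
Solent holds 100% of Anchor, so Astrid controls Anchor.
Solent and Greywick together hold 48% + 30% = 78% of Cobalt, so Astrid controls Cobalt.
Anchor and Arbor together hold 74% + 26% = 100% of Caldera, so Astrid controls Caldera.
Astrid controls 6 companies.

6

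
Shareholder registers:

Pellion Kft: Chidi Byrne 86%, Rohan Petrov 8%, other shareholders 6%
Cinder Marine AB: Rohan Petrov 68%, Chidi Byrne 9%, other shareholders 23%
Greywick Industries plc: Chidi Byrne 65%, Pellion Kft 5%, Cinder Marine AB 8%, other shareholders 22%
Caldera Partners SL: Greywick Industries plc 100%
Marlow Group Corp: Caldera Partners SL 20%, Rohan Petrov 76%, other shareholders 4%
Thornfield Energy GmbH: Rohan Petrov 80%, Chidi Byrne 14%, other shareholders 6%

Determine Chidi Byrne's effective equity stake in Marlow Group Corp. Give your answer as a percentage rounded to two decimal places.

Chidi reaches Marlow along 3 paths.
Via Greywick → Caldera: 65% × 100% × 20% = 13%.
Via Pellion → Greywick → Caldera: 86% × 5% × 100% × 20% = 0.86%.
Via Cinder → Greywick → Caldera: 9% × 8% × 100% × 20% = 0.144%.
Total: 13% + 0.86% + 0.144% = 14.004%.
Rounded: 14.00%.

14.00%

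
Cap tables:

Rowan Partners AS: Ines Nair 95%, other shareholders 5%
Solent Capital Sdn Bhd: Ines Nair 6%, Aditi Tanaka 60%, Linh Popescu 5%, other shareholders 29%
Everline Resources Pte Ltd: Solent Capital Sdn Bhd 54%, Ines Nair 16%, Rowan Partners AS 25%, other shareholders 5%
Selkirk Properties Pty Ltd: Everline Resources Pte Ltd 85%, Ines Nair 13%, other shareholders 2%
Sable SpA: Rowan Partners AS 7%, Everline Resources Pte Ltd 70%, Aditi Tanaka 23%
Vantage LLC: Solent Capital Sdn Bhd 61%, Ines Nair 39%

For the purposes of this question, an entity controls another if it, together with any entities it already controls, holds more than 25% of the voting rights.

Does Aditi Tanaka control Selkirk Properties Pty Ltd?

Aditi holds 60% of Solent, so Aditi controls Solent.
Solent holds 54% of Everline, so Aditi controls Everline.
Everline holds 85% of Selkirk, so Aditi controls Selkirk.

Yes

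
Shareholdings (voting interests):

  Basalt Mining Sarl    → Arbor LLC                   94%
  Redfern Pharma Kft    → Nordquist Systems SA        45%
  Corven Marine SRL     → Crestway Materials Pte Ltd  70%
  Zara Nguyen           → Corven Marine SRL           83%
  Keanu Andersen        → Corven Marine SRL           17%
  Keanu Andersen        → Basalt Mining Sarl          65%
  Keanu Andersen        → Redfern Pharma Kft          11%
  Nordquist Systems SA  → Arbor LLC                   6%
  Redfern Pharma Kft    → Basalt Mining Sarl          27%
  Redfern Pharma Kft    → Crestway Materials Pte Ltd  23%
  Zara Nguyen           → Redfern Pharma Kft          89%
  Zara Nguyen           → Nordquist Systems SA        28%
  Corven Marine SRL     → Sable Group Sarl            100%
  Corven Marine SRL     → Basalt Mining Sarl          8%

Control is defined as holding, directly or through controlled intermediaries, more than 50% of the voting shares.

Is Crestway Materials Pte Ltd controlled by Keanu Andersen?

No

Keanu holds 65% of Basalt, so Keanu controls Basalt.
Basalt holds 94% of Arbor, so Keanu controls Arbor.
Neither Keanu nor any entity Keanu controls holds any voting interest in Crestway.
So Keanu does not control Crestway.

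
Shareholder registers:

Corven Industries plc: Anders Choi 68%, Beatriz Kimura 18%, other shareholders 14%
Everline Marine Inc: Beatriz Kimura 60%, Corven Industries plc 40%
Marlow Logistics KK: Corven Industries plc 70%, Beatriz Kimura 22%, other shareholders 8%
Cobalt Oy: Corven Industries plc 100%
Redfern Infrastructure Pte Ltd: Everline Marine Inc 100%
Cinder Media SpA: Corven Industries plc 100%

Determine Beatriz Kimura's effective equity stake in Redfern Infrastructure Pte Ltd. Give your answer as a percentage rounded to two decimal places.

Beatriz reaches Redfern along 2 paths.
Via Everline: 60% × 100% = 60%.
Via Corven → Everline: 18% × 40% × 100% = 7.2%.
Total: 60% + 7.2% = 67.2%.
Rounded: 67.20%.

67.20%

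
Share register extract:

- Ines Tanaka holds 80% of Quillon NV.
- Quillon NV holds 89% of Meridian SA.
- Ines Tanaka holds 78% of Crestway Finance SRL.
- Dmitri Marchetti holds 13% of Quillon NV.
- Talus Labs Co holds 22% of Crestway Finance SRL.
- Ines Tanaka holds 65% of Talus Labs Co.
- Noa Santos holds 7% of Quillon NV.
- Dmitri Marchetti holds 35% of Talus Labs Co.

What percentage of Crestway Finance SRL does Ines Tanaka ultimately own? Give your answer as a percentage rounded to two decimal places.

92.30%

Ines reaches Crestway along 2 paths.
Via Talus: 65% × 22% = 14.3%.
Direct stake: 78% = 78%.
Total: 14.3% + 78% = 92.3%.
Rounded: 92.30%.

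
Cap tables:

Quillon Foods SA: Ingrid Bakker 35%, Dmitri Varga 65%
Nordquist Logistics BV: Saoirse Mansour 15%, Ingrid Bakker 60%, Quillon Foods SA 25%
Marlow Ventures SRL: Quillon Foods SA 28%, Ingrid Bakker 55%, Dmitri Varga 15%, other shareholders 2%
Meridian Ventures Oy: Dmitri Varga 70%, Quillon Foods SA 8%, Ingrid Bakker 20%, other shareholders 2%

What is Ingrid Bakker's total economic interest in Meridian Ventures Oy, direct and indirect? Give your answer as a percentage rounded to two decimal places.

Ingrid reaches Meridian along 2 paths.
Via Quillon: 35% × 8% = 2.8%.
Direct stake: 20% = 20%.
Total: 2.8% + 20% = 22.8%.
Rounded: 22.80%.

22.80%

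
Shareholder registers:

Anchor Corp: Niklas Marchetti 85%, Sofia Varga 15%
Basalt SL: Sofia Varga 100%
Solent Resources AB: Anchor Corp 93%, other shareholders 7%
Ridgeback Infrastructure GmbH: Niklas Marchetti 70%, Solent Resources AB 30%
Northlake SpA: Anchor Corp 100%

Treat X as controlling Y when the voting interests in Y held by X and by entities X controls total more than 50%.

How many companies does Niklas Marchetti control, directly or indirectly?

4

Niklas holds 85% of Anchor, so Niklas controls Anchor.
Anchor holds 93% of Solent, so Niklas controls Solent.
Niklas and Solent together hold 70% + 30% = 100% of Ridgeback, so Niklas controls Ridgeback.
Anchor holds 100% of Northlake, so Niklas controls Northlake.
No other company's threshold is met.
Niklas controls 4 companies.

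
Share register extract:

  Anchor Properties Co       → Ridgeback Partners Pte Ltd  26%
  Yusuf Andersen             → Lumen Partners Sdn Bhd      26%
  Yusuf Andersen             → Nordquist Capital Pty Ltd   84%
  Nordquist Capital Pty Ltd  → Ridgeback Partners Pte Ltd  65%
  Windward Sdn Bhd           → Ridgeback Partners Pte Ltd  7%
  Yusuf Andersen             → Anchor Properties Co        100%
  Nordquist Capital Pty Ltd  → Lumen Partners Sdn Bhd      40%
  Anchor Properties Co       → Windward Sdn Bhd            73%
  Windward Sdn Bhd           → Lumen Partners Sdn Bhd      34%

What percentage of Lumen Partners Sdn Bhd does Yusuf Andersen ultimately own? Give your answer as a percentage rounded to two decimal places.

Yusuf reaches Lumen along 3 paths.
Direct stake: 26% = 26%.
Via Nordquist: 84% × 40% = 33.6%.
Via Anchor → Windward: 100% × 73% × 34% = 24.82%.
Total: 26% + 33.6% + 24.82% = 84.42%.

84.42%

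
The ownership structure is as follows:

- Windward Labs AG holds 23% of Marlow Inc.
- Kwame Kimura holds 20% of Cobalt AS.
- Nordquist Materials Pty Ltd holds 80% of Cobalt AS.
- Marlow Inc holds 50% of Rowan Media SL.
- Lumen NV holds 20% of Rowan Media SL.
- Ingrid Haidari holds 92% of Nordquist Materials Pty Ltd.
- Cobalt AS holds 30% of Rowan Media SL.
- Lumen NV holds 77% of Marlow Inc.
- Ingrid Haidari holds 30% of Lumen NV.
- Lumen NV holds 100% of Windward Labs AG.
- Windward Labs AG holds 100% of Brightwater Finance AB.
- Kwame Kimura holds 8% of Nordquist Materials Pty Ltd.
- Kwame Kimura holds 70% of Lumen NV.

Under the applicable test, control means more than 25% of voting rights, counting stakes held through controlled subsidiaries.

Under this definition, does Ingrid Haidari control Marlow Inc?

Ingrid holds 30% of Lumen, so Ingrid controls Lumen.
Lumen holds 100% of Windward, so Ingrid controls Windward.
Lumen and Windward together hold 77% + 23% = 100% of Marlow, so Ingrid controls Marlow.

Yes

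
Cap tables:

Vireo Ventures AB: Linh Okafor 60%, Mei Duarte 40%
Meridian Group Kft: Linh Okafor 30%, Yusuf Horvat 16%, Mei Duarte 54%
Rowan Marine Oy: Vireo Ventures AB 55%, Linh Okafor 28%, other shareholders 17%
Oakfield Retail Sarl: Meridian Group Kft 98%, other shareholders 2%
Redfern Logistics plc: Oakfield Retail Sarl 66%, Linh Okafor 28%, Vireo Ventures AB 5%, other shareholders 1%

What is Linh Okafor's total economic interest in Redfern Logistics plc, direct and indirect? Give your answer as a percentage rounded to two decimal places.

50.40%

Linh reaches Redfern along 3 paths.
Via Meridian → Oakfield: 30% × 98% × 66% = 19.404%.
Direct stake: 28% = 28%.
Via Vireo: 60% × 5% = 3%.
Total: 19.404% + 28% + 3% = 50.404%.
Rounded: 50.40%.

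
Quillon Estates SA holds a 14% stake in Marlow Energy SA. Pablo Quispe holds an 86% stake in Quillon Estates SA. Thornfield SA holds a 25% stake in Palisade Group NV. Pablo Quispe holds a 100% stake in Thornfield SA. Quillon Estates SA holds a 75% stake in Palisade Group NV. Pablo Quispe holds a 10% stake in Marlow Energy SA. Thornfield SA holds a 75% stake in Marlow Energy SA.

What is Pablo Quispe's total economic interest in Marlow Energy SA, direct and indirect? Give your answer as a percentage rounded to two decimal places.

97.04%

Pablo reaches Marlow along 3 paths.
Via Quillon: 86% × 14% = 12.04%.
Direct stake: 10% = 10%.
Via Thornfield: 100% × 75% = 75%.
Total: 12.04% + 10% + 75% = 97.04%.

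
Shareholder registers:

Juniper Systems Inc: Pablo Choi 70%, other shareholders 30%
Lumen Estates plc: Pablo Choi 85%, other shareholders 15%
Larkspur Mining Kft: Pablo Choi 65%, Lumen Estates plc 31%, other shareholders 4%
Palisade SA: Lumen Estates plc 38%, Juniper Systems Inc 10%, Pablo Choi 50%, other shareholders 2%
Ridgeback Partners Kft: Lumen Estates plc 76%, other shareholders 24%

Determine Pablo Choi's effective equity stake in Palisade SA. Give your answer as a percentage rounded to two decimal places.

Pablo reaches Palisade along 3 paths.
Via Lumen: 85% × 38% = 32.3%.
Via Juniper: 70% × 10% = 7%.
Direct stake: 50% = 50%.
Total: 32.3% + 7% + 50% = 89.3%.
Rounded: 89.30%.

89.30%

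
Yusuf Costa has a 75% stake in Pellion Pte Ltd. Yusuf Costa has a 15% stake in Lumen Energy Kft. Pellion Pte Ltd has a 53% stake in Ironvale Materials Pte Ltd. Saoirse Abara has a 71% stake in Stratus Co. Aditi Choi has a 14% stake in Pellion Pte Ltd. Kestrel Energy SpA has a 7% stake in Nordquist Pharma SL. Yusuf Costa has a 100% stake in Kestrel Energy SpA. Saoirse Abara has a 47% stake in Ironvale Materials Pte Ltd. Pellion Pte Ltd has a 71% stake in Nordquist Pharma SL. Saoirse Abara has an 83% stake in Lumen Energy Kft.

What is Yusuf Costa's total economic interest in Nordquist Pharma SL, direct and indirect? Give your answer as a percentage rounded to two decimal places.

Yusuf reaches Nordquist along 2 paths.
Via Pellion: 75% × 71% = 53.25%.
Via Kestrel: 100% × 7% = 7%.
Total: 53.25% + 7% = 60.25%.

60.25%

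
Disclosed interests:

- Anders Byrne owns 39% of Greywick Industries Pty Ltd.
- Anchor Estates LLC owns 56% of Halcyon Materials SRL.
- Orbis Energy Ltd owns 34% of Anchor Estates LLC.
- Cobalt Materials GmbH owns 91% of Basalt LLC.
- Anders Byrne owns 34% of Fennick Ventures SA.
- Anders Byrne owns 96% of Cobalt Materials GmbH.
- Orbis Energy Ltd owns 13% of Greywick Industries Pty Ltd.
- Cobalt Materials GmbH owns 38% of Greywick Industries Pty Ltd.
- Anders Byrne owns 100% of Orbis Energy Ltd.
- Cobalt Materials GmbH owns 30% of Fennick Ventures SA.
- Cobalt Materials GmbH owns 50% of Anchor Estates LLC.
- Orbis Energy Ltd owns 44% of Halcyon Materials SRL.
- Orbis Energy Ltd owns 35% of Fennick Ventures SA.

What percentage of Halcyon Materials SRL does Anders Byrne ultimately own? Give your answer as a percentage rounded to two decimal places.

89.92%

Anders reaches Halcyon along 3 paths.
Via Orbis: 100% × 44% = 44%.
Via Cobalt → Anchor: 96% × 50% × 56% = 26.88%.
Via Orbis → Anchor: 100% × 34% × 56% = 19.04%.
Total: 44% + 26.88% + 19.04% = 89.92%.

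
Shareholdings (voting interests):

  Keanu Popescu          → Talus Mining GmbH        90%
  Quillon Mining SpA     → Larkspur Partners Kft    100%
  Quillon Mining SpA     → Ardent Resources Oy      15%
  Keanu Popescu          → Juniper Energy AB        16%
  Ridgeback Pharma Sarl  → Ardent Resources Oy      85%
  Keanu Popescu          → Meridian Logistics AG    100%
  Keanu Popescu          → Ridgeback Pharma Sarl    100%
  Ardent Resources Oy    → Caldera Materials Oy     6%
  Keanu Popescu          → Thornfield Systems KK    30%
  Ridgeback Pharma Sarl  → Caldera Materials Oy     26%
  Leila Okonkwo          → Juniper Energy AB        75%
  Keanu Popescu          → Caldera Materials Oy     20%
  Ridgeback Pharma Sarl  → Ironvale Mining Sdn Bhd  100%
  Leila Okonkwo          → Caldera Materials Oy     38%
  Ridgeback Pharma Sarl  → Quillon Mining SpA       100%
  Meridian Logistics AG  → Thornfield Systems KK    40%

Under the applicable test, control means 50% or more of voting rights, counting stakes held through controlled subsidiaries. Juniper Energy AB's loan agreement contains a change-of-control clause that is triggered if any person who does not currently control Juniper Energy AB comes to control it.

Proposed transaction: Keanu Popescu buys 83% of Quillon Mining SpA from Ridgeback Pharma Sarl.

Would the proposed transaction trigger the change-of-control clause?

No

The purchase adds only to Keanu's holdings (Ridgeback's stake shrinks), so Keanu is the only person who could newly come to control Juniper.
Keanu holds 100% of Meridian, so Keanu controls Meridian.
Keanu holds 100% of Ridgeback, so Keanu controls Ridgeback.
Keanu holds 90% of Talus, so Keanu controls Talus.
Ridgeback holds 100% of Quillon, so Keanu controls Quillon.
Meridian and Keanu together hold 40% + 30% = 70% of Thornfield, so Keanu controls Thornfield.
Quillon holds 100% of Larkspur, so Keanu controls Larkspur.
Ridgeback and Quillon together hold 85% + 15% = 100% of Ardent, so Keanu controls Ardent.
Ridgeback holds 100% of Ironvale, so Keanu controls Ironvale.
Keanu and Ridgeback and Ardent together hold 20% + 26% + 6% = 52% of Caldera, so Keanu controls Caldera.
In Juniper, Keanu's side holds only 16%, not ≥ 50%.
So before the transaction, Keanu does not control Juniper.
After the purchase, Keanu holds 83% of Quillon directly, and Ridgeback's stake falls to 17%.
Ridgeback and Keanu together hold 17% + 83% = 100% of Quillon, so Keanu controls Quillon.
After the transaction, Keanu's side holds 16% of Juniper, not ≥ 50%, so Keanu still does not control Juniper.
No new person acquires control, so the clause is not triggered.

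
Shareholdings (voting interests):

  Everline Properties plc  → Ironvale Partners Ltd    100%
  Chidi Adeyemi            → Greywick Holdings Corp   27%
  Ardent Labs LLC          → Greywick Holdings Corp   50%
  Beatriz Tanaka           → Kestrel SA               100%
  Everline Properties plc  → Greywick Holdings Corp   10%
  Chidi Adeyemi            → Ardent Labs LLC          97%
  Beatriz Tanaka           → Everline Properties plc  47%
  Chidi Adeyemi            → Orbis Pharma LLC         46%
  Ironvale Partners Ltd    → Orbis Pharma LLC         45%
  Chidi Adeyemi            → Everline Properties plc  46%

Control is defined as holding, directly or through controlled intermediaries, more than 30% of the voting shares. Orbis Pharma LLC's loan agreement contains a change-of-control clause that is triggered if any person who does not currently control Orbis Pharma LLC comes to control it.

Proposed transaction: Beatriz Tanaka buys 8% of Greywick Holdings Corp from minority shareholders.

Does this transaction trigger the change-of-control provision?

The purchase changes only Beatriz's holdings, so Beatriz is the only person who could newly come to control Orbis.
Beatriz holds 47% of Everline, so Beatriz controls Everline.
Everline holds 100% of Ironvale, so Beatriz controls Ironvale.
Ironvale holds 45% of Orbis, so Beatriz controls Orbis.
So Beatriz already controls Orbis before the transaction.
After the purchase, Beatriz holds 8% of Greywick directly.
Beatriz controlled Orbis already, so this is not a new person acquiring control; every other person's position is unchanged or reduced.
No new person acquires control, so the clause is not triggered.

No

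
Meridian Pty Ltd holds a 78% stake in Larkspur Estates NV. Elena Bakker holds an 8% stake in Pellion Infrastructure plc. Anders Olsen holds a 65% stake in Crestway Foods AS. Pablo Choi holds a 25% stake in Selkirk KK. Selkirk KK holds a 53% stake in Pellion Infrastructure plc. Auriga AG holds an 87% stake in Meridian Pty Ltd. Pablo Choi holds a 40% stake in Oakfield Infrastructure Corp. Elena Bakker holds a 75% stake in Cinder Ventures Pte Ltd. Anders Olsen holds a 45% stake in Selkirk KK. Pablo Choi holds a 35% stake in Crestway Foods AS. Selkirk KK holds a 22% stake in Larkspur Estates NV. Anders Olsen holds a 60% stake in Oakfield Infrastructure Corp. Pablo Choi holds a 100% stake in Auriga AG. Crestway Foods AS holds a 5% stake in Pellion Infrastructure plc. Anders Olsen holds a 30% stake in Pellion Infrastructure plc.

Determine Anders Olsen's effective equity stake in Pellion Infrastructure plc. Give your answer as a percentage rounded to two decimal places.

57.10%

Anders reaches Pellion along 3 paths.
Direct stake: 30% = 30%.
Via Crestway: 65% × 5% = 3.25%.
Via Selkirk: 45% × 53% = 23.85%.
Total: 30% + 3.25% + 23.85% = 57.1%.
Rounded: 57.10%.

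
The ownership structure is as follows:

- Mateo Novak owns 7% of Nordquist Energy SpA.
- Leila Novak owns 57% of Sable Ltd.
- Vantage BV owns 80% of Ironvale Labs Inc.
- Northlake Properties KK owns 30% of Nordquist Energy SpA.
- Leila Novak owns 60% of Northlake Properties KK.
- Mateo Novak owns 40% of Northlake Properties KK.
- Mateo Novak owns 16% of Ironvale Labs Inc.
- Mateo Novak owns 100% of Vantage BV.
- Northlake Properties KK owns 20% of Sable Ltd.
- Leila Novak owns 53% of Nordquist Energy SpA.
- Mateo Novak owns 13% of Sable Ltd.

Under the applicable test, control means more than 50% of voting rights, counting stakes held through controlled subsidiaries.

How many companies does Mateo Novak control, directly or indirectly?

Mateo holds 100% of Vantage, so Mateo controls Vantage.
Mateo and Vantage together hold 16% + 80% = 96% of Ironvale, so Mateo controls Ironvale.
No other company's threshold is met.
Mateo controls 2 companies.

2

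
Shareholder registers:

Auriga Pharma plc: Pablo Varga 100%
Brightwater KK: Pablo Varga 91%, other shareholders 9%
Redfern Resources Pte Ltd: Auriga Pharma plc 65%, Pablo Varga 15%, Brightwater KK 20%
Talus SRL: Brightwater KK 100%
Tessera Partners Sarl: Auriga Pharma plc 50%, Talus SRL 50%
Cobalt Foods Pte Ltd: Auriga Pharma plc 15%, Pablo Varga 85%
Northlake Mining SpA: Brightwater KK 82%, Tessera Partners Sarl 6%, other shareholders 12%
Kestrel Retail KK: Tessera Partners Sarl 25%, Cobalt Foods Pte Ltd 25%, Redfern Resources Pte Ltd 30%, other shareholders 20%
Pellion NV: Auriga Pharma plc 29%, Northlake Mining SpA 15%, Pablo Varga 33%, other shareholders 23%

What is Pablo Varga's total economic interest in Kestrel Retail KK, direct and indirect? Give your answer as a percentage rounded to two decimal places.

Pablo reaches Kestrel along 7 paths.
Via Auriga → Tessera: 100% × 50% × 25% = 12.5%.
Via Brightwater → Talus → Tessera: 91% × 100% × 50% × 25% = 11.375%.
Via Auriga → Cobalt: 100% × 15% × 25% = 3.75%.
Via Cobalt: 85% × 25% = 21.25%.
Via Auriga → Redfern: 100% × 65% × 30% = 19.5%.
Via Redfern: 15% × 30% = 4.5%.
Via Brightwater → Redfern: 91% × 20% × 30% = 5.46%.
Total: 12.5% + 11.375% + 3.75% + 21.25% + 19.5% + 4.5% + 5.46% = 78.335%.
Rounded: 78.34%.

78.34%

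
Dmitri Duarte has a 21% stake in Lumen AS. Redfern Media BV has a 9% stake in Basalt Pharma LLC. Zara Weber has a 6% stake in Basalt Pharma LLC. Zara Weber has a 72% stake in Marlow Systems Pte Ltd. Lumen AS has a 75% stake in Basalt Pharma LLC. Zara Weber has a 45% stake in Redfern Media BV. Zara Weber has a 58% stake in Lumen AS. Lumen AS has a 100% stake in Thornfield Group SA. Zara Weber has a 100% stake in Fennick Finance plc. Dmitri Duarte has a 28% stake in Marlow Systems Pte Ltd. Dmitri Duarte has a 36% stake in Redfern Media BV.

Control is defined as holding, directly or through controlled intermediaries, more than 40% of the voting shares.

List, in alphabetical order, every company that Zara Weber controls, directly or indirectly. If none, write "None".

Zara holds 58% of Lumen, so Zara controls Lumen.
Zara holds 45% of Redfern, so Zara controls Redfern.
Zara holds 72% of Marlow, so Zara controls Marlow.
Redfern and Lumen and Zara together hold 9% + 75% + 6% = 90% of Basalt, so Zara controls Basalt.
Zara holds 100% of Fennick, so Zara controls Fennick.
Lumen holds 100% of Thornfield, so Zara controls Thornfield.

Basalt Pharma LLC, Fennick Finance plc, Lumen AS, Marlow Systems Pte Ltd, Redfern Media BV, Thornfield Group SA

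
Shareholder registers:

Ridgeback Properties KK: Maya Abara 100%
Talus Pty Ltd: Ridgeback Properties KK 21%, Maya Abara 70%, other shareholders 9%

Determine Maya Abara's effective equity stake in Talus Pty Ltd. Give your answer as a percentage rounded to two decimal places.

Maya reaches Talus along 2 paths.
Via Ridgeback: 100% × 21% = 21%.
Direct stake: 70% = 70%.
Total: 21% + 70% = 91%.
Rounded: 91.00%.

91.00%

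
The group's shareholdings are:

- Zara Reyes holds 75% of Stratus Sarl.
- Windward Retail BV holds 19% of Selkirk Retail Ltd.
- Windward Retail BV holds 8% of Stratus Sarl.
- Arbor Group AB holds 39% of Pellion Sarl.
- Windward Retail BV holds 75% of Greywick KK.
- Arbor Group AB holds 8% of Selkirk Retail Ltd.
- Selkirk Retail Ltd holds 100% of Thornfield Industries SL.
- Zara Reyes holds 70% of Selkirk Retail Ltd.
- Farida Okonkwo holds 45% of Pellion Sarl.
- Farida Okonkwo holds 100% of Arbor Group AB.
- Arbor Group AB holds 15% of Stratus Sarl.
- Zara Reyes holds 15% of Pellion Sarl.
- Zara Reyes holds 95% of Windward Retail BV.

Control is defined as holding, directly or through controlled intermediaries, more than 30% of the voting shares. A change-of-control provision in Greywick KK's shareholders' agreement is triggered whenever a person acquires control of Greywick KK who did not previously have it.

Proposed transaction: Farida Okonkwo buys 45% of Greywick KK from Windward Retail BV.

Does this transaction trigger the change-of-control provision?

Yes

The purchase adds only to Farida's holdings (Windward's stake shrinks), so Farida is the only person who could newly come to control Greywick.
Farida holds 100% of Arbor, so Farida controls Arbor.
Farida and Arbor together hold 45% + 39% = 84% of Pellion, so Farida controls Pellion.
Neither Farida nor any entity Farida controls holds any voting interest in Greywick.
So before the transaction, Farida does not control Greywick.
After the purchase, Farida holds 45% of Greywick directly, and Windward's stake falls to 30%.
Farida holds 45% of Greywick, so Farida controls Greywick.
Farida did not control Greywick before and does after, so the clause is triggered.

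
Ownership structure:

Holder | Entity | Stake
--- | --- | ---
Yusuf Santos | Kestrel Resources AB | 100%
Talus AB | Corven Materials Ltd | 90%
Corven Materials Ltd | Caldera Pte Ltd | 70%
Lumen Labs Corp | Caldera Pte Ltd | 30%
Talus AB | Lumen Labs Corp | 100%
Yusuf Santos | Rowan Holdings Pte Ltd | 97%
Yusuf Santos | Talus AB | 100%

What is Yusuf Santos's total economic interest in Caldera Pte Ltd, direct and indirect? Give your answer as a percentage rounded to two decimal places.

93.00%

Yusuf reaches Caldera along 2 paths.
Via Talus → Corven: 100% × 90% × 70% = 63%.
Via Talus → Lumen: 100% × 100% × 30% = 30%.
Total: 63% + 30% = 93%.
Rounded: 93.00%.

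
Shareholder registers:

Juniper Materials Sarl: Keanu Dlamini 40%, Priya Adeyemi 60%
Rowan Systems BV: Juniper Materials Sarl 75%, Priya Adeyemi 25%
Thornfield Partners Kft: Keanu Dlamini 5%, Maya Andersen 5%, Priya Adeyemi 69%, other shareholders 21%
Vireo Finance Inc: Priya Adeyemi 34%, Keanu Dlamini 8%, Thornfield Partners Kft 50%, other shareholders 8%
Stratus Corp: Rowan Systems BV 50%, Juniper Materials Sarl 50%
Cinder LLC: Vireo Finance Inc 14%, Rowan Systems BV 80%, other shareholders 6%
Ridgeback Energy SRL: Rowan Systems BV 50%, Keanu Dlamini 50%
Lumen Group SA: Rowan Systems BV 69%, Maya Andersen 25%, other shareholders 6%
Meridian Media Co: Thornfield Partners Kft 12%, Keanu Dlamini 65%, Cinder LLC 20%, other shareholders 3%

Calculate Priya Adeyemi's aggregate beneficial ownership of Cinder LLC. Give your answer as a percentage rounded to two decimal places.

65.59%

Priya reaches Cinder along 4 paths.
Via Vireo: 34% × 14% = 4.76%.
Via Thornfield → Vireo: 69% × 50% × 14% = 4.83%.
Via Juniper → Rowan: 60% × 75% × 80% = 36%.
Via Rowan: 25% × 80% = 20%.
Total: 4.76% + 4.83% + 36% + 20% = 65.59%.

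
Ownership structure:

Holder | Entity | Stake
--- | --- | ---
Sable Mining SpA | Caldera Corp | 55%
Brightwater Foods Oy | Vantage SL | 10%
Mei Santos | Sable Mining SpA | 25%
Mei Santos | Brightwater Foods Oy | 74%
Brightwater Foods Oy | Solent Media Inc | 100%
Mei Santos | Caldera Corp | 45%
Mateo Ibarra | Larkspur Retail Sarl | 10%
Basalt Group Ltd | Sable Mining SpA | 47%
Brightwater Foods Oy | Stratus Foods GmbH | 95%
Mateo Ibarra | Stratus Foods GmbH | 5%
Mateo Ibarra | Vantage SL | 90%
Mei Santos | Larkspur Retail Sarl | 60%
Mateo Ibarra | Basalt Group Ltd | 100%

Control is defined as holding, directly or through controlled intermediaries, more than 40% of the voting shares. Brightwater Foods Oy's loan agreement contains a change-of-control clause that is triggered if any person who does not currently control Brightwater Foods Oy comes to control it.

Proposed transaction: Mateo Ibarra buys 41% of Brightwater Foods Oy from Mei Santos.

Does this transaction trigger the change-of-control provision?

Yes

The purchase adds only to Mateo's holdings (Mei's stake shrinks), so Mateo is the only person who could newly come to control Brightwater.
Mateo holds 100% of Basalt, so Mateo controls Basalt.
Basalt holds 47% of Sable, so Mateo controls Sable.
Mateo holds 90% of Vantage, so Mateo controls Vantage.
Sable holds 55% of Caldera, so Mateo controls Caldera.
Neither Mateo nor any entity Mateo controls holds any voting interest in Brightwater.
So before the transaction, Mateo does not control Brightwater.
After the purchase, Mateo holds 41% of Brightwater directly, and Mei's stake falls to 33%.
Mateo holds 41% of Brightwater, so Mateo controls Brightwater.
Mateo did not control Brightwater before and does after, so the clause is triggered.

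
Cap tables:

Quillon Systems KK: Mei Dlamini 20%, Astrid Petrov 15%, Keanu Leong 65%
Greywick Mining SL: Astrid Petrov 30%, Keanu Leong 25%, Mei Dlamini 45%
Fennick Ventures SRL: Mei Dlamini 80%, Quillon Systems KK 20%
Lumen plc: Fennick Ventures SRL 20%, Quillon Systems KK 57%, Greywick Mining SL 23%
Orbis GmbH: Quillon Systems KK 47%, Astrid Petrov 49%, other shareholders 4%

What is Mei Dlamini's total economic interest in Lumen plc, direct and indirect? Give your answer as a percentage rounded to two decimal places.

38.55%

Mei reaches Lumen along 4 paths.
Via Fennick: 80% × 20% = 16%.
Via Quillon → Fennick: 20% × 20% × 20% = 0.8%.
Via Quillon: 20% × 57% = 11.4%.
Via Greywick: 45% × 23% = 10.35%.
Total: 16% + 0.8% + 11.4% + 10.35% = 38.55%.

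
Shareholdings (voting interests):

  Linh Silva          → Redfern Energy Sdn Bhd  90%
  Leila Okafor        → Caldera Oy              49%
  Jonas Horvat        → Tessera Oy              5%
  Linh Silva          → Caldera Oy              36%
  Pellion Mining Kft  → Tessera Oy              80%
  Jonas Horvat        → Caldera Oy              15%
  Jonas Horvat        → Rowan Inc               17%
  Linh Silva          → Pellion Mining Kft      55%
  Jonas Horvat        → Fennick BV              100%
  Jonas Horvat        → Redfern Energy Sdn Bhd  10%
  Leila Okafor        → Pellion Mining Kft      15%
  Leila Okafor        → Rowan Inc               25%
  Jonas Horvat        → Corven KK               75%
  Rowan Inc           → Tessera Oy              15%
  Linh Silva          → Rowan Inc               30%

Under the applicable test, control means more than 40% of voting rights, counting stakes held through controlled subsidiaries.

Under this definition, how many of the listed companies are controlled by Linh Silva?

Linh holds 55% of Pellion, so Linh controls Pellion.
Linh holds 90% of Redfern, so Linh controls Redfern.
Pellion holds 80% of Tessera, so Linh controls Tessera.
No other company's threshold is met.
Linh controls 3 companies.

3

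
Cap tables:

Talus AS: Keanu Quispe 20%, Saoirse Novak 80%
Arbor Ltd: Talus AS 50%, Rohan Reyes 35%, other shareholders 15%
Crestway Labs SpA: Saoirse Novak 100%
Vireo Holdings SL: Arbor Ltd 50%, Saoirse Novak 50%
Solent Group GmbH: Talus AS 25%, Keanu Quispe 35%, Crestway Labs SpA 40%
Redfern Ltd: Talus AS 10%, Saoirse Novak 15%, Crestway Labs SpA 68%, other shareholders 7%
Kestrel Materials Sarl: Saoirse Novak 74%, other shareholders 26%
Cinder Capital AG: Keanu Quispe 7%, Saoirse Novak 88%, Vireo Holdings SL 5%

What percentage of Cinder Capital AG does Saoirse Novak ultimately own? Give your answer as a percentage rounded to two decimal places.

Saoirse reaches Cinder along 3 paths.
Direct stake: 88% = 88%.
Via Talus → Arbor → Vireo: 80% × 50% × 50% × 5% = 1%.
Via Vireo: 50% × 5% = 2.5%.
Total: 88% + 1% + 2.5% = 91.5%.
Rounded: 91.50%.

91.50%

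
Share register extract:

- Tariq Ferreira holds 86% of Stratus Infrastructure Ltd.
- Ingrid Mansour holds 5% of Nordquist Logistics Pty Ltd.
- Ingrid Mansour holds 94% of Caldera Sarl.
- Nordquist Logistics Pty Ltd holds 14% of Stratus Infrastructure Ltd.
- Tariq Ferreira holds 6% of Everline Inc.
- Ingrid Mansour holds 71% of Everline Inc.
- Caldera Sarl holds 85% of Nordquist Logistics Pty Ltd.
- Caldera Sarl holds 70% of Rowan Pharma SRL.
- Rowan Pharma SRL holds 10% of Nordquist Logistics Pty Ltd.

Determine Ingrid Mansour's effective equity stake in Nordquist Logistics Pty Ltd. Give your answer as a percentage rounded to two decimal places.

91.48%

Ingrid reaches Nordquist along 3 paths.
Via Caldera: 94% × 85% = 79.9%.
Direct stake: 5% = 5%.
Via Caldera → Rowan: 94% × 70% × 10% = 6.58%.
Total: 79.9% + 5% + 6.58% = 91.48%.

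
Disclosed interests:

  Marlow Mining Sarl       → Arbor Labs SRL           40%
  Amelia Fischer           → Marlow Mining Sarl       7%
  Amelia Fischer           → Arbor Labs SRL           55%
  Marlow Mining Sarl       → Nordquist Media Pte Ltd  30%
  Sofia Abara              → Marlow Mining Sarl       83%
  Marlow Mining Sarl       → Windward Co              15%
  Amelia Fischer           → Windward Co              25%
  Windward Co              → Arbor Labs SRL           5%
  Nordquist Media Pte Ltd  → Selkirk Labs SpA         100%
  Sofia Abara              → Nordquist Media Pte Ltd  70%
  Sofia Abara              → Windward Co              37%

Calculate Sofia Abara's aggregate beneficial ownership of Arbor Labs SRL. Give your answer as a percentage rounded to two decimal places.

Sofia reaches Arbor along 3 paths.
Via Marlow → Windward: 83% × 15% × 5% = 0.6225%.
Via Windward: 37% × 5% = 1.85%.
Via Marlow: 83% × 40% = 33.2%.
Total: 0.6225% + 1.85% + 33.2% = 35.6725%.
Rounded: 35.67%.

35.67%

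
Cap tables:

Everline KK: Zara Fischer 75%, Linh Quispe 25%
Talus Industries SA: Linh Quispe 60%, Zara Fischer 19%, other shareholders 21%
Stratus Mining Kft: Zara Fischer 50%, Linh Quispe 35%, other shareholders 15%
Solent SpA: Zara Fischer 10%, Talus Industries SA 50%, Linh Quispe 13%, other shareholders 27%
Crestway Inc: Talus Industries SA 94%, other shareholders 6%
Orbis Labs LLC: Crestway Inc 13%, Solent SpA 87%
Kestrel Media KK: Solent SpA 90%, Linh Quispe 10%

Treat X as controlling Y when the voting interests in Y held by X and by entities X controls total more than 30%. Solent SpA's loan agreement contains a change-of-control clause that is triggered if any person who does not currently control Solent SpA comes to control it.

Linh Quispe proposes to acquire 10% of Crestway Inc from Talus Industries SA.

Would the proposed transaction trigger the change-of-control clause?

No

The purchase adds only to Linh's holdings (Talus's stake shrinks), so Linh is the only person who could newly come to control Solent.
Linh holds 60% of Talus, so Linh controls Talus.
Talus and Linh together hold 50% + 13% = 63% of Solent, so Linh controls Solent.
So Linh already controls Solent before the transaction.
After the purchase, Linh holds 10% of Crestway directly, and Talus's stake falls to 84%.
Linh controlled Solent already, so this is not a new person acquiring control; every other person's position is unchanged or reduced.
No new person acquires control, so the clause is not triggered.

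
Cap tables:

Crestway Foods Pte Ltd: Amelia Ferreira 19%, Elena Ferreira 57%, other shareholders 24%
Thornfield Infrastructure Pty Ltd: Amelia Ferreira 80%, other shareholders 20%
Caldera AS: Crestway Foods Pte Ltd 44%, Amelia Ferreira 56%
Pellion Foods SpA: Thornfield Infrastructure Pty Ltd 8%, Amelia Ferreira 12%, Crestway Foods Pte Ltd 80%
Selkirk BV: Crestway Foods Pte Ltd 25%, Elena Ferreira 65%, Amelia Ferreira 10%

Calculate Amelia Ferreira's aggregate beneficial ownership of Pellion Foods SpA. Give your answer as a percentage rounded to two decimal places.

33.60%

Amelia reaches Pellion along 3 paths.
Via Thornfield: 80% × 8% = 6.4%.
Direct stake: 12% = 12%.
Via Crestway: 19% × 80% = 15.2%.
Total: 6.4% + 12% + 15.2% = 33.6%.
Rounded: 33.60%.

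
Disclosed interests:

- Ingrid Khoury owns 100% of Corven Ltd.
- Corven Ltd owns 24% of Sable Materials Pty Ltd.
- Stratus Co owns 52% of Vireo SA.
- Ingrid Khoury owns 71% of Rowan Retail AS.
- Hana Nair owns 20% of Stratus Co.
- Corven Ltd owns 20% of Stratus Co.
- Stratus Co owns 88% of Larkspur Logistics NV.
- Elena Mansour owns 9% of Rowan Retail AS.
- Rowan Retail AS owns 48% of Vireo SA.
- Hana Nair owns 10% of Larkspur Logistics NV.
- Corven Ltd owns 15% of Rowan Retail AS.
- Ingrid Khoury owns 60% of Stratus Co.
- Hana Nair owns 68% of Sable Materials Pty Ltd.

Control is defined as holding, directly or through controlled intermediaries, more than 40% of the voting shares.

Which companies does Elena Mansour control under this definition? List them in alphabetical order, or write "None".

None

Elena's largest direct stake is 9% in Rowan, which does not meet the threshold.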